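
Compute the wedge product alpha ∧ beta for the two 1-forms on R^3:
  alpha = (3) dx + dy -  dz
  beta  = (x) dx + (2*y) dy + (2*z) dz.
alpha ∧ beta = (-x + 6*y) dx ∧ dy + (x + 6*z) dx ∧ dz + (2*y + 2*z) dy ∧ dz

Distribute the wedge, using dx_i ∧ dx_j = -dx_j ∧ dx_i and dx_i ∧ dx_i = 0. For each pair (i, j) with i < j, the coefficient of dx_i ∧ dx_j in alpha ∧ beta is (alpha_i * beta_j - alpha_j * beta_i). Collecting: alpha ∧ beta = (-x + 6*y) dx ∧ dy + (x + 6*z) dx ∧ dz + (2*y + 2*z) dy ∧ dz.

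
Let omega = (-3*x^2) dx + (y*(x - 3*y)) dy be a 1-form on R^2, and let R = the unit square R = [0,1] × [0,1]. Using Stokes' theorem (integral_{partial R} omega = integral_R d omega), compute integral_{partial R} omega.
integral_(partial R) omega = 1/2

Stokes: integral_partial_R omega = integral_R d omega with d omega = (∂Q/∂x - ∂P/∂y) dx ∧ dy.
  ∂Q/∂x = y
  ∂P/∂y = 0
  integrand = ∂Q/∂x - ∂P/∂y = y.
Integrating over R: integral_0^1 integral_0^1 (y) dx dy = 1/2.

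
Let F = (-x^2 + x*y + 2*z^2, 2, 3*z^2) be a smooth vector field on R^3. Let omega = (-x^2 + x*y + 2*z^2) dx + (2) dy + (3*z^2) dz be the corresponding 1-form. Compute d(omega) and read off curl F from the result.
d(omega) = (0) dy ∧ dz + (4*z) dz ∧ dx + (-x) dx ∧ dy; curl F = (0, 4*z, -x)

d omega = sum_{i<j} (∂f_j/∂x_i - ∂f_i/∂x_j) dx_i ∧ dx_j. Under the identification (dy ∧ dz, dz ∧ dx, dx ∧ dy) ↔ (e_x, e_y, e_z), the coefficients are exactly the components of curl F. Compute:
  ∂R/∂y - ∂Q/∂z = (0) - (0) = 0
  ∂P/∂z - ∂R/∂x = (4*z) - (0) = 4*z
  ∂Q/∂x - ∂P/∂y = (0) - (x) = -x.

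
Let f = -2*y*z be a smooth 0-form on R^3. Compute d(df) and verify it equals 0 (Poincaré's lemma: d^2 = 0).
d(df) = 0

Step 1: df = sum_i (∂f/∂x_i) dx_i = (0) dx + (-2*z) dy + (-2*y) dz.
Step 2: Apply d again. Using the 1-form formula, the coefficient of dx ∧ dy in d(df) is ∂^2 f/∂x ∂y - ∂^2 f/∂y ∂x = (0) - (0) = 0 (equality of mixed partials for smooth f).
Similarly for dx ∧ dz and dy ∧ dz — all coefficients vanish. So d(df) = 0.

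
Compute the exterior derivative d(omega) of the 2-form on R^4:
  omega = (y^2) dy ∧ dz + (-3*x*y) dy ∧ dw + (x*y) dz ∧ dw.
d(omega) = (-3*y) dx ∧ dy ∧ dw + (y) dx ∧ dz ∧ dw + (x) dy ∧ dz ∧ dw

For a 2-form omega = sum_{i<j} g_{ij} dx_i ∧ dx_j, the exterior derivative is
  d(omega) = sum_{i<j} d(g_{ij}) ∧ dx_i ∧ dx_j = sum_{i<j, k} (∂g_{ij}/∂x_k) dx_k ∧ dx_i ∧ dx_j.
Expand each term, using dx_k ∧ dx_i ∧ dx_j = sgn(permutation) dx_{(a)} ∧ dx_{(b)} ∧ dx_{(c)} with (a < b < c) sorted:
  d(-3*x*y) includes (∂/∂x)(-3*x*y) dx = (-3*y) dx, which multiplied by dy ∧ dw gives (-3*y) dx ∧ dy ∧ dw
  d(x*y) includes (∂/∂x)(x*y) dx = (y) dx, which multiplied by dz ∧ dw gives (y) dx ∧ dz ∧ dw
  d(x*y) includes (∂/∂y)(x*y) dy = (x) dy, which multiplied by dz ∧ dw gives (x) dy ∧ dz ∧ dw
Collecting like 3-forms: d(omega) = (-3*y) dx ∧ dy ∧ dw + (y) dx ∧ dz ∧ dw + (x) dy ∧ dz ∧ dw.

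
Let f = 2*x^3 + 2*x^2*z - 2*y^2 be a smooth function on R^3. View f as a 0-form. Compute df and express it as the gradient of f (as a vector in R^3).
df = (2*x*(3*x + 2*z)) dx + (-4*y) dy + (2*x^2) dz; grad f = (2*x*(3*x + 2*z), -4*y, 2*x^2)

For a 0-form f, d f = (∂f/∂x) dx + (∂f/∂y) dy + (∂f/∂z) dz. The components of the vector representation are exactly the entries of grad f in Cartesian coordinates:
  ∂f/∂x = 2*x*(3*x + 2*z)
  ∂f/∂y = -4*y
  ∂f/∂z = 2*x^2.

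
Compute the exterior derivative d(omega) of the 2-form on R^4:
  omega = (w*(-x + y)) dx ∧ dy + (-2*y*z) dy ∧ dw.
d(omega) = (-x + y) dx ∧ dy ∧ dw + (2*y) dy ∧ dz ∧ dw

For a 2-form omega = sum_{i<j} g_{ij} dx_i ∧ dx_j, the exterior derivative is
  d(omega) = sum_{i<j} d(g_{ij}) ∧ dx_i ∧ dx_j = sum_{i<j, k} (∂g_{ij}/∂x_k) dx_k ∧ dx_i ∧ dx_j.
Expand each term, using dx_k ∧ dx_i ∧ dx_j = sgn(permutation) dx_{(a)} ∧ dx_{(b)} ∧ dx_{(c)} with (a < b < c) sorted:
  d(w*(-x + y)) includes (∂/∂w)(w*(-x + y)) dw = (-x + y) dw, which multiplied by dx ∧ dy gives (-x + y) dx ∧ dy ∧ dw
  d(-2*y*z) includes (∂/∂z)(-2*y*z) dz = (-2*y) dz, which multiplied by dy ∧ dw gives (2*y) dy ∧ dz ∧ dw
Collecting like 3-forms: d(omega) = (-x + y) dx ∧ dy ∧ dw + (2*y) dy ∧ dz ∧ dw.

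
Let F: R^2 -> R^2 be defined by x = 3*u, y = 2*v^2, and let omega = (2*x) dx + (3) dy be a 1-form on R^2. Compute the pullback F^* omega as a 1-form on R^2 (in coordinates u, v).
F^* omega = (18*u) du + (12*v) dv

Using F^*(f dg) = (f ∘ F) d(g ∘ F), substitute each coordinate x_i by F_i(u, v) in f_i, and replace dx_i by d F_i = (∂F_i/∂u) du + (∂F_i/∂v) dv.
  For the x component: f_1(F) = 6*u; d F_1 = (3) du + (0) dv
  For the y component: f_2(F) = 3; d F_2 = (0) du + (4*v) dv
Combining and collecting du, dv coefficients:
  coeff of du: 18*u
  coeff of dv: 12*v
F^* omega = (18*u) du + (12*v) dv.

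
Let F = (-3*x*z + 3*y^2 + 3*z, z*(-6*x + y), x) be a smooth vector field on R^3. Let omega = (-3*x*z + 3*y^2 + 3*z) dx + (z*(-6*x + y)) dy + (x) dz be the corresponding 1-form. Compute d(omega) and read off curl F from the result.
d(omega) = (6*x - y) dy ∧ dz + (2 - 3*x) dz ∧ dx + (-6*y - 6*z) dx ∧ dy; curl F = (6*x - y, 2 - 3*x, -6*y - 6*z)

d omega = sum_{i<j} (∂f_j/∂x_i - ∂f_i/∂x_j) dx_i ∧ dx_j. Under the identification (dy ∧ dz, dz ∧ dx, dx ∧ dy) ↔ (e_x, e_y, e_z), the coefficients are exactly the components of curl F. Compute:
  ∂R/∂y - ∂Q/∂z = (0) - (-6*x + y) = 6*x - y
  ∂P/∂z - ∂R/∂x = (3 - 3*x) - (1) = 2 - 3*x
  ∂Q/∂x - ∂P/∂y = (-6*z) - (6*y) = -6*y - 6*z.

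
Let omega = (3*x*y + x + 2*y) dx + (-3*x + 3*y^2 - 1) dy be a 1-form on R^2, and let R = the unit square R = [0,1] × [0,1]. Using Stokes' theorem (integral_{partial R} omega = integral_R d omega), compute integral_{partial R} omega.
integral_(partial R) omega = -13/2

Stokes: integral_partial_R omega = integral_R d omega with d omega = (∂Q/∂x - ∂P/∂y) dx ∧ dy.
  ∂Q/∂x = -3
  ∂P/∂y = 3*x + 2
  integrand = ∂Q/∂x - ∂P/∂y = -3*x - 5.
Integrating over R: integral_0^1 integral_0^1 (-3*x - 5) dx dy = -13/2.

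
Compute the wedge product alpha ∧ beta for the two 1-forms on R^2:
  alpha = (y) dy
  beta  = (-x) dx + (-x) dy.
alpha ∧ beta = (x*y) dx ∧ dy

Distribute the wedge, using dx_i ∧ dx_j = -dx_j ∧ dx_i and dx_i ∧ dx_i = 0. For each pair (i, j) with i < j, the coefficient of dx_i ∧ dx_j in alpha ∧ beta is (alpha_i * beta_j - alpha_j * beta_i). Collecting: alpha ∧ beta = (x*y) dx ∧ dy.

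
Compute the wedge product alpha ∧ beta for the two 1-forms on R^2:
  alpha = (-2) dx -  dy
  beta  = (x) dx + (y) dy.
alpha ∧ beta = (x - 2*y) dx ∧ dy

Distribute the wedge, using dx_i ∧ dx_j = -dx_j ∧ dx_i and dx_i ∧ dx_i = 0. For each pair (i, j) with i < j, the coefficient of dx_i ∧ dx_j in alpha ∧ beta is (alpha_i * beta_j - alpha_j * beta_i). Collecting: alpha ∧ beta = (x - 2*y) dx ∧ dy.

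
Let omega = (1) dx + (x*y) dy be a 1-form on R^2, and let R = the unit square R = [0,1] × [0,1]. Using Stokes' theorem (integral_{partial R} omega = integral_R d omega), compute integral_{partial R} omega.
integral_(partial R) omega = 1/2

Stokes: integral_partial_R omega = integral_R d omega with d omega = (∂Q/∂x - ∂P/∂y) dx ∧ dy.
  ∂Q/∂x = y
  ∂P/∂y = 0
  integrand = ∂Q/∂x - ∂P/∂y = y.
Integrating over R: integral_0^1 integral_0^1 (y) dx dy = 1/2.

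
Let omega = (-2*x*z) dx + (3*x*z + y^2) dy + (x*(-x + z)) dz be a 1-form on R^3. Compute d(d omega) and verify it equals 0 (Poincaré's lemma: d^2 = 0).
d(d omega) = 0

Step 1: d omega = sum_{i<j} (∂f_j/∂x_i - ∂f_i/∂x_j) dx_i ∧ dx_j:
  coeff of dx ∧ dy: 3*z
  coeff of dx ∧ dz: z
  coeff of dy ∧ dz: -3*x
Step 2: Apply d again to each 2-form coefficient. The only possible 3-form in R^3 is dx ∧ dy ∧ dz, with coefficient
  ∂(coeff of dy∧dz)/∂x - ∂(coeff of dx∧dz)/∂y + ∂(coeff of dx∧dy)/∂z
  = ∂/∂x (-3*x) - ∂/∂y (z) + ∂/∂z (3*z).
Each of these terms simplifies to sums of mixed partials that cancel in pairs. The result is 0 (by equality of mixed partials for smooth functions — Schwarz / Clairaut).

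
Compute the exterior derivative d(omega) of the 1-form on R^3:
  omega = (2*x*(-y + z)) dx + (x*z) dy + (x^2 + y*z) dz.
d(omega) = (2*x + z) dx ∧ dy + (-x + z) dy ∧ dz

For a 1-form omega = sum_i f_i dx_i, the exterior derivative is
  d(omega) = sum_{i < j} (∂f_j/∂x_i - ∂f_i/∂x_j) dx_i ∧ dx_j.
  coefficient of dx ∧ dy: ∂f_2/∂x - ∂f_1/∂y = ∂(x*z)/∂x - ∂(2*x*(-y + z))/∂y = 2*x + z
  coefficient of dy ∧ dz: ∂f_3/∂y - ∂f_2/∂z = ∂(x^2 + y*z)/∂y - ∂(x*z)/∂z = -x + z
Assembling: d(omega) = (2*x + z) dx ∧ dy + (-x + z) dy ∧ dz.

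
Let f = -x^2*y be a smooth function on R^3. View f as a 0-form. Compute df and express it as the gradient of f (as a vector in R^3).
df = (-2*x*y) dx + (-x^2) dy + (0) dz; grad f = (-2*x*y, -x^2, 0)

For a 0-form f, d f = (∂f/∂x) dx + (∂f/∂y) dy + (∂f/∂z) dz. The components of the vector representation are exactly the entries of grad f in Cartesian coordinates:
  ∂f/∂x = -2*x*y
  ∂f/∂y = -x^2
  ∂f/∂z = 0.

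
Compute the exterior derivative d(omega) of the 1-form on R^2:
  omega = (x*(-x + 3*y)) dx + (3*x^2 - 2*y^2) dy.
d(omega) = (3*x) dx ∧ dy

For a 1-form omega = sum_i f_i dx_i, the exterior derivative is
  d(omega) = sum_{i < j} (∂f_j/∂x_i - ∂f_i/∂x_j) dx_i ∧ dx_j.
  coefficient of dx ∧ dy: ∂f_2/∂x - ∂f_1/∂y = ∂(3*x^2 - 2*y^2)/∂x - ∂(x*(-x + 3*y))/∂y = 3*x
Assembling: d(omega) = (3*x) dx ∧ dy.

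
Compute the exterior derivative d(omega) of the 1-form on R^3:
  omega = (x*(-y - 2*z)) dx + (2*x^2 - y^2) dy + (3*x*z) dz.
d(omega) = (5*x) dx ∧ dy + (2*x + 3*z) dx ∧ dz

For a 1-form omega = sum_i f_i dx_i, the exterior derivative is
  d(omega) = sum_{i < j} (∂f_j/∂x_i - ∂f_i/∂x_j) dx_i ∧ dx_j.
  coefficient of dx ∧ dy: ∂f_2/∂x - ∂f_1/∂y = ∂(2*x^2 - y^2)/∂x - ∂(x*(-y - 2*z))/∂y = 5*x
  coefficient of dx ∧ dz: ∂f_3/∂x - ∂f_1/∂z = ∂(3*x*z)/∂x - ∂(x*(-y - 2*z))/∂z = 2*x + 3*z
Assembling: d(omega) = (5*x) dx ∧ dy + (2*x + 3*z) dx ∧ dz.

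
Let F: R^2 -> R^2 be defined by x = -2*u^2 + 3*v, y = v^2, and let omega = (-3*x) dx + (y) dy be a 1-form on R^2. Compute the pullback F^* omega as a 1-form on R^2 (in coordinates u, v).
F^* omega = (-24*u^3 + 36*u*v) du + (18*u^2 + 2*v^3 - 27*v) dv

Using F^*(f dg) = (f ∘ F) d(g ∘ F), substitute each coordinate x_i by F_i(u, v) in f_i, and replace dx_i by d F_i = (∂F_i/∂u) du + (∂F_i/∂v) dv.
  For the x component: f_1(F) = 6*u^2 - 9*v; d F_1 = (-4*u) du + (3) dv
  For the y component: f_2(F) = v^2; d F_2 = (0) du + (2*v) dv
Combining and collecting du, dv coefficients:
  coeff of du: -24*u^3 + 36*u*v
  coeff of dv: 18*u^2 + 2*v^3 - 27*v
F^* omega = (-24*u^3 + 36*u*v) du + (18*u^2 + 2*v^3 - 27*v) dv.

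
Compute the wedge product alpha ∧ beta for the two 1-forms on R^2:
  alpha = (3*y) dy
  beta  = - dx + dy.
alpha ∧ beta = (3*y) dx ∧ dy

Distribute the wedge, using dx_i ∧ dx_j = -dx_j ∧ dx_i and dx_i ∧ dx_i = 0. For each pair (i, j) with i < j, the coefficient of dx_i ∧ dx_j in alpha ∧ beta is (alpha_i * beta_j - alpha_j * beta_i). Collecting: alpha ∧ beta = (3*y) dx ∧ dy.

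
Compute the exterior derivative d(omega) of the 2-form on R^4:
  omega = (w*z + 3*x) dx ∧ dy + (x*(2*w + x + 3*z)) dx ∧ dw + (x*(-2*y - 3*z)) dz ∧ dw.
d(omega) = (w) dx ∧ dy ∧ dz + (z) dx ∧ dy ∧ dw + (-3*x - 2*y - 3*z) dx ∧ dz ∧ dw + (-2*x) dy ∧ dz ∧ dw

For a 2-form omega = sum_{i<j} g_{ij} dx_i ∧ dx_j, the exterior derivative is
  d(omega) = sum_{i<j} d(g_{ij}) ∧ dx_i ∧ dx_j = sum_{i<j, k} (∂g_{ij}/∂x_k) dx_k ∧ dx_i ∧ dx_j.
Expand each term, using dx_k ∧ dx_i ∧ dx_j = sgn(permutation) dx_{(a)} ∧ dx_{(b)} ∧ dx_{(c)} with (a < b < c) sorted:
  d(w*z + 3*x) includes (∂/∂z)(w*z + 3*x) dz = (w) dz, which multiplied by dx ∧ dy gives (w) dx ∧ dy ∧ dz
  d(w*z + 3*x) includes (∂/∂w)(w*z + 3*x) dw = (z) dw, which multiplied by dx ∧ dy gives (z) dx ∧ dy ∧ dw
  d(x*(2*w + x + 3*z)) includes (∂/∂z)(x*(2*w + x + 3*z)) dz = (3*x) dz, which multiplied by dx ∧ dw gives (-3*x) dx ∧ dz ∧ dw
  d(x*(-2*y - 3*z)) includes (∂/∂x)(x*(-2*y - 3*z)) dx = (-2*y - 3*z) dx, which multiplied by dz ∧ dw gives (-2*y - 3*z) dx ∧ dz ∧ dw
  d(x*(-2*y - 3*z)) includes (∂/∂y)(x*(-2*y - 3*z)) dy = (-2*x) dy, which multiplied by dz ∧ dw gives (-2*x) dy ∧ dz ∧ dw
Collecting like 3-forms: d(omega) = (w) dx ∧ dy ∧ dz + (z) dx ∧ dy ∧ dw + (-3*x - 2*y - 3*z) dx ∧ dz ∧ dw + (-2*x) dy ∧ dz ∧ dw.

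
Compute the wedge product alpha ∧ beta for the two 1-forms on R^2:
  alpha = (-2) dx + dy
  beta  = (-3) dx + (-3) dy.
alpha ∧ beta = (9) dx ∧ dy

Distribute the wedge, using dx_i ∧ dx_j = -dx_j ∧ dx_i and dx_i ∧ dx_i = 0. For each pair (i, j) with i < j, the coefficient of dx_i ∧ dx_j in alpha ∧ beta is (alpha_i * beta_j - alpha_j * beta_i). Collecting: alpha ∧ beta = (9) dx ∧ dy.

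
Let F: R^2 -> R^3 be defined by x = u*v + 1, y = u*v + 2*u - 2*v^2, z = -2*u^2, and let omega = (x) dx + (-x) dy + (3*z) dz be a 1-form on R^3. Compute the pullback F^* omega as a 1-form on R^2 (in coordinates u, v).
F^* omega = (24*u^3 - 2*u*v - 2) du + (4*v*(u*v + 1)) dv

Using F^*(f dg) = (f ∘ F) d(g ∘ F), substitute each coordinate x_i by F_i(u, v) in f_i, and replace dx_i by d F_i = (∂F_i/∂u) du + (∂F_i/∂v) dv.
  For the x component: f_1(F) = u*v + 1; d F_1 = (v) du + (u) dv
  For the y component: f_2(F) = -u*v - 1; d F_2 = (v + 2) du + (u - 4*v) dv
  For the z component: f_3(F) = -6*u^2; d F_3 = (-4*u) du + (0) dv
Combining and collecting du, dv coefficients:
  coeff of du: 24*u^3 - 2*u*v - 2
  coeff of dv: 4*v*(u*v + 1)
F^* omega = (24*u^3 - 2*u*v - 2) du + (4*v*(u*v + 1)) dv.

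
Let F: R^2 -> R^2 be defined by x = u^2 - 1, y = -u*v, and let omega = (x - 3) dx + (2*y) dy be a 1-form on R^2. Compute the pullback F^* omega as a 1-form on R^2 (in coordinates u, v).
F^* omega = (2*u*(u^2 + v^2 - 4)) du + (2*u^2*v) dv

Using F^*(f dg) = (f ∘ F) d(g ∘ F), substitute each coordinate x_i by F_i(u, v) in f_i, and replace dx_i by d F_i = (∂F_i/∂u) du + (∂F_i/∂v) dv.
  For the x component: f_1(F) = u^2 - 4; d F_1 = (2*u) du + (0) dv
  For the y component: f_2(F) = -2*u*v; d F_2 = (-v) du + (-u) dv
Combining and collecting du, dv coefficients:
  coeff of du: 2*u*(u^2 + v^2 - 4)
  coeff of dv: 2*u^2*v
F^* omega = (2*u*(u^2 + v^2 - 4)) du + (2*u^2*v) dv.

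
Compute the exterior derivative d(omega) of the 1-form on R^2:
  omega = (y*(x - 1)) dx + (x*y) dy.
d(omega) = (-x + y + 1) dx ∧ dy

For a 1-form omega = sum_i f_i dx_i, the exterior derivative is
  d(omega) = sum_{i < j} (∂f_j/∂x_i - ∂f_i/∂x_j) dx_i ∧ dx_j.
  coefficient of dx ∧ dy: ∂f_2/∂x - ∂f_1/∂y = ∂(x*y)/∂x - ∂(y*(x - 1))/∂y = -x + y + 1
Assembling: d(omega) = (-x + y + 1) dx ∧ dy.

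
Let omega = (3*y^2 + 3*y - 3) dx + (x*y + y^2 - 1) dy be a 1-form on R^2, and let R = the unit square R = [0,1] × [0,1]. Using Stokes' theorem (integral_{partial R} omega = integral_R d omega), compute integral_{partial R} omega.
integral_(partial R) omega = -11/2

Stokes: integral_partial_R omega = integral_R d omega with d omega = (∂Q/∂x - ∂P/∂y) dx ∧ dy.
  ∂Q/∂x = y
  ∂P/∂y = 6*y + 3
  integrand = ∂Q/∂x - ∂P/∂y = -5*y - 3.
Integrating over R: integral_0^1 integral_0^1 (-5*y - 3) dx dy = -11/2.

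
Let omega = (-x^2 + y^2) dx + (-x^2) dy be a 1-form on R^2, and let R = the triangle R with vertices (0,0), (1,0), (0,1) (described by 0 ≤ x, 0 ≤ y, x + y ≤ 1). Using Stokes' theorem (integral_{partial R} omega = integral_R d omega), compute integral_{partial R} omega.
integral_(partial R) omega = -2/3

Stokes: integral_partial_R omega = integral_R d omega with d omega = (∂Q/∂x - ∂P/∂y) dx ∧ dy.
  ∂Q/∂x = -2*x
  ∂P/∂y = 2*y
  integrand = ∂Q/∂x - ∂P/∂y = -2*x - 2*y.
Integrating over R: integral_0^1 integral_0^{1-x} (-2*x - 2*y) dy dx = -2/3.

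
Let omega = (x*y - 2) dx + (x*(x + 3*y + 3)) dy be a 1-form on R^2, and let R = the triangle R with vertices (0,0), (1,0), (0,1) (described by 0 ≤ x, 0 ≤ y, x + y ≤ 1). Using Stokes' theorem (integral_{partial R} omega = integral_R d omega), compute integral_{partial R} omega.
integral_(partial R) omega = 13/6

Stokes: integral_partial_R omega = integral_R d omega with d omega = (∂Q/∂x - ∂P/∂y) dx ∧ dy.
  ∂Q/∂x = 2*x + 3*y + 3
  ∂P/∂y = x
  integrand = ∂Q/∂x - ∂P/∂y = x + 3*y + 3.
Integrating over R: integral_0^1 integral_0^{1-x} (x + 3*y + 3) dy dx = 13/6.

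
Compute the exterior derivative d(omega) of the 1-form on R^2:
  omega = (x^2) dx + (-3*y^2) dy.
d(omega) = 0

For a 1-form omega = sum_i f_i dx_i, the exterior derivative is
  d(omega) = sum_{i < j} (∂f_j/∂x_i - ∂f_i/∂x_j) dx_i ∧ dx_j.

Assembling: d(omega) = 0.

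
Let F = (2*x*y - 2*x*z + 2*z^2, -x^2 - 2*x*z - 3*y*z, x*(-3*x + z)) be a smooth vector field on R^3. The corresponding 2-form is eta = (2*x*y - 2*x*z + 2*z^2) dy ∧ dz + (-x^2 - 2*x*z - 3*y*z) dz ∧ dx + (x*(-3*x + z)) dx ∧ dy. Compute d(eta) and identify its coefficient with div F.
d(eta) = (x + 2*y - 5*z) dx ∧ dy ∧ dz; div F = x + 2*y - 5*z

For a 2-form in R^3 of the form above, applying d gives a 3-form with coefficient ∂P/∂x + ∂Q/∂y + ∂R/∂z:
  ∂P/∂x = 2*y - 2*z
  ∂Q/∂y = -3*z
  ∂R/∂z = x
Sum = x + 2*y - 5*z, which is exactly div F.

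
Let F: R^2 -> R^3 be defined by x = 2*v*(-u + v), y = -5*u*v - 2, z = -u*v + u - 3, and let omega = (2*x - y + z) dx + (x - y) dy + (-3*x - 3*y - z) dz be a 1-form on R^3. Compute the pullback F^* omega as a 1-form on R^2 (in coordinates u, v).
F^* omega = (-37*u*v^2 + 21*u*v - u - 12*v^3 - 6*v^2 - 17*v + 9) du + (-37*u^2*v - u^2 - 12*u*v^2 + 4*u*v - 17*u + 16*v^3 - 4*v) dv

Using F^*(f dg) = (f ∘ F) d(g ∘ F), substitute each coordinate x_i by F_i(u, v) in f_i, and replace dx_i by d F_i = (∂F_i/∂u) du + (∂F_i/∂v) dv.
  For the x component: f_1(F) = u + 4*v^2 - 1; d F_1 = (-2*v) du + (-2*u + 4*v) dv
  For the y component: f_2(F) = 3*u*v + 2*v^2 + 2; d F_2 = (-5*v) du + (-5*u) dv
  For the z component: f_3(F) = 22*u*v - u - 6*v^2 + 9; d F_3 = (1 - v) du + (-u) dv
Combining and collecting du, dv coefficients:
  coeff of du: -37*u*v^2 + 21*u*v - u - 12*v^3 - 6*v^2 - 17*v + 9
  coeff of dv: -37*u^2*v - u^2 - 12*u*v^2 + 4*u*v - 17*u + 16*v^3 - 4*v
F^* omega = (-37*u*v^2 + 21*u*v - u - 12*v^3 - 6*v^2 - 17*v + 9) du + (-37*u^2*v - u^2 - 12*u*v^2 + 4*u*v - 17*u + 16*v^3 - 4*v) dv.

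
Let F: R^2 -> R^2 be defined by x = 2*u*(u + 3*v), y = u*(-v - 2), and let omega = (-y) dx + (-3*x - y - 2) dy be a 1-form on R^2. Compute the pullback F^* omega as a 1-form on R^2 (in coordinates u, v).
F^* omega = (10*u^2*v + 20*u^2 + 23*u*v^2 + 44*u*v - 4*u + 2*v + 4) du + (u*(6*u^2 + 23*u*v + 10*u + 2)) dv

Using F^*(f dg) = (f ∘ F) d(g ∘ F), substitute each coordinate x_i by F_i(u, v) in f_i, and replace dx_i by d F_i = (∂F_i/∂u) du + (∂F_i/∂v) dv.
  For the x component: f_1(F) = u*(v + 2); d F_1 = (4*u + 6*v) du + (6*u) dv
  For the y component: f_2(F) = -6*u^2 - 17*u*v + 2*u - 2; d F_2 = (-v - 2) du + (-u) dv
Combining and collecting du, dv coefficients:
  coeff of du: 10*u^2*v + 20*u^2 + 23*u*v^2 + 44*u*v - 4*u + 2*v + 4
  coeff of dv: u*(6*u^2 + 23*u*v + 10*u + 2)
F^* omega = (10*u^2*v + 20*u^2 + 23*u*v^2 + 44*u*v - 4*u + 2*v + 4) du + (u*(6*u^2 + 23*u*v + 10*u + 2)) dv.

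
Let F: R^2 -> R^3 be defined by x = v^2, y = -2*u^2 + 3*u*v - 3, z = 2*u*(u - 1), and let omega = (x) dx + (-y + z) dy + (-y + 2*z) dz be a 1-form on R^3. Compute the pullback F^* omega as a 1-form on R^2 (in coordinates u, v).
F^* omega = (8*u^3 + 12*u^2*v - 20*u^2 - 9*u*v^2 + 8*u + 9*v - 6) du + (12*u^3 - 9*u^2*v - 6*u^2 + 9*u + 2*v^3) dv

Using F^*(f dg) = (f ∘ F) d(g ∘ F), substitute each coordinate x_i by F_i(u, v) in f_i, and replace dx_i by d F_i = (∂F_i/∂u) du + (∂F_i/∂v) dv.
  For the x component: f_1(F) = v^2; d F_1 = (0) du + (2*v) dv
  For the y component: f_2(F) = 4*u^2 - 3*u*v - 2*u + 3; d F_2 = (-4*u + 3*v) du + (3*u) dv
  For the z component: f_3(F) = 6*u^2 - 3*u*v - 4*u + 3; d F_3 = (4*u - 2) du + (0) dv
Combining and collecting du, dv coefficients:
  coeff of du: 8*u^3 + 12*u^2*v - 20*u^2 - 9*u*v^2 + 8*u + 9*v - 6
  coeff of dv: 12*u^3 - 9*u^2*v - 6*u^2 + 9*u + 2*v^3
F^* omega = (8*u^3 + 12*u^2*v - 20*u^2 - 9*u*v^2 + 8*u + 9*v - 6) du + (12*u^3 - 9*u^2*v - 6*u^2 + 9*u + 2*v^3) dv.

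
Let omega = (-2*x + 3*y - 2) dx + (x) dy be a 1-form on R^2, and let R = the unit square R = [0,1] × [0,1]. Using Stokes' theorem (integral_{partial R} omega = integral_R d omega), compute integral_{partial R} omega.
integral_(partial R) omega = -2

Stokes: integral_partial_R omega = integral_R d omega with d omega = (∂Q/∂x - ∂P/∂y) dx ∧ dy.
  ∂Q/∂x = 1
  ∂P/∂y = 3
  integrand = ∂Q/∂x - ∂P/∂y = -2.
Integrating over R: integral_0^1 integral_0^1 (-2) dx dy = -2.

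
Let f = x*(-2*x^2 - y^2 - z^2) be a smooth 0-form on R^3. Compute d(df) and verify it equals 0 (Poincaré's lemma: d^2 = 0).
d(df) = 0

Step 1: df = sum_i (∂f/∂x_i) dx_i = (-6*x^2 - y^2 - z^2) dx + (-2*x*y) dy + (-2*x*z) dz.
Step 2: Apply d again. Using the 1-form formula, the coefficient of dx ∧ dy in d(df) is ∂^2 f/∂x ∂y - ∂^2 f/∂y ∂x = (-2*y) - (-2*y) = 0 (equality of mixed partials for smooth f).
Similarly for dx ∧ dz and dy ∧ dz — all coefficients vanish. So d(df) = 0.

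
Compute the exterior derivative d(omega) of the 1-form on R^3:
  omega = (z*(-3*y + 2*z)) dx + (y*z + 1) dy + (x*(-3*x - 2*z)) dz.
d(omega) = (3*z) dx ∧ dy + (-6*x + 3*y - 6*z) dx ∧ dz + (-y) dy ∧ dz

For a 1-form omega = sum_i f_i dx_i, the exterior derivative is
  d(omega) = sum_{i < j} (∂f_j/∂x_i - ∂f_i/∂x_j) dx_i ∧ dx_j.
  coefficient of dx ∧ dy: ∂f_2/∂x - ∂f_1/∂y = ∂(y*z + 1)/∂x - ∂(z*(-3*y + 2*z))/∂y = 3*z
  coefficient of dx ∧ dz: ∂f_3/∂x - ∂f_1/∂z = ∂(x*(-3*x - 2*z))/∂x - ∂(z*(-3*y + 2*z))/∂z = -6*x + 3*y - 6*z
  coefficient of dy ∧ dz: ∂f_3/∂y - ∂f_2/∂z = ∂(x*(-3*x - 2*z))/∂y - ∂(y*z + 1)/∂z = -y
Assembling: d(omega) = (3*z) dx ∧ dy + (-6*x + 3*y - 6*z) dx ∧ dz + (-y) dy ∧ dz.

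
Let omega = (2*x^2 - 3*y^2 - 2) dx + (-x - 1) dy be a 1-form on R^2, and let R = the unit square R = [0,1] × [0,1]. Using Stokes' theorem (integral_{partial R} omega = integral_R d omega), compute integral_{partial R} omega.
integral_(partial R) omega = 2

Stokes: integral_partial_R omega = integral_R d omega with d omega = (∂Q/∂x - ∂P/∂y) dx ∧ dy.
  ∂Q/∂x = -1
  ∂P/∂y = -6*y
  integrand = ∂Q/∂x - ∂P/∂y = 6*y - 1.
Integrating over R: integral_0^1 integral_0^1 (6*y - 1) dx dy = 2.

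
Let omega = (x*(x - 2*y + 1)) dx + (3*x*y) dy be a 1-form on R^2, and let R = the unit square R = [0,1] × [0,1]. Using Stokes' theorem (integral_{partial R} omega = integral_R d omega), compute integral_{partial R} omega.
integral_(partial R) omega = 5/2

Stokes: integral_partial_R omega = integral_R d omega with d omega = (∂Q/∂x - ∂P/∂y) dx ∧ dy.
  ∂Q/∂x = 3*y
  ∂P/∂y = -2*x
  integrand = ∂Q/∂x - ∂P/∂y = 2*x + 3*y.
Integrating over R: integral_0^1 integral_0^1 (2*x + 3*y) dx dy = 5/2.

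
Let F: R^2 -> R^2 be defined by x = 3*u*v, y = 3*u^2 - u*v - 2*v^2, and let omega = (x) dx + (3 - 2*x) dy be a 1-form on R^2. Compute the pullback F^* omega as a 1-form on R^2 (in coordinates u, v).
F^* omega = (-36*u^2*v + 15*u*v^2 + 18*u - 3*v) du + (15*u^2*v + 24*u*v^2 - 3*u - 12*v) dv

Using F^*(f dg) = (f ∘ F) d(g ∘ F), substitute each coordinate x_i by F_i(u, v) in f_i, and replace dx_i by d F_i = (∂F_i/∂u) du + (∂F_i/∂v) dv.
  For the x component: f_1(F) = 3*u*v; d F_1 = (3*v) du + (3*u) dv
  For the y component: f_2(F) = -6*u*v + 3; d F_2 = (6*u - v) du + (-u - 4*v) dv
Combining and collecting du, dv coefficients:
  coeff of du: -36*u^2*v + 15*u*v^2 + 18*u - 3*v
  coeff of dv: 15*u^2*v + 24*u*v^2 - 3*u - 12*v
F^* omega = (-36*u^2*v + 15*u*v^2 + 18*u - 3*v) du + (15*u^2*v + 24*u*v^2 - 3*u - 12*v) dv.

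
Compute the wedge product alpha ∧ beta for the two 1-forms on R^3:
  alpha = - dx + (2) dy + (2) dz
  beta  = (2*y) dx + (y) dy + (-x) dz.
alpha ∧ beta = (-5*y) dx ∧ dy + (x - 4*y) dx ∧ dz + (-2*x - 2*y) dy ∧ dz

Distribute the wedge, using dx_i ∧ dx_j = -dx_j ∧ dx_i and dx_i ∧ dx_i = 0. For each pair (i, j) with i < j, the coefficient of dx_i ∧ dx_j in alpha ∧ beta is (alpha_i * beta_j - alpha_j * beta_i). Collecting: alpha ∧ beta = (-5*y) dx ∧ dy + (x - 4*y) dx ∧ dz + (-2*x - 2*y) dy ∧ dz.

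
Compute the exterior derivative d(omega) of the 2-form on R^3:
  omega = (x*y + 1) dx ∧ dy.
d(omega) = 0

For a 2-form omega = sum_{i<j} g_{ij} dx_i ∧ dx_j, the exterior derivative is
  d(omega) = sum_{i<j} d(g_{ij}) ∧ dx_i ∧ dx_j = sum_{i<j, k} (∂g_{ij}/∂x_k) dx_k ∧ dx_i ∧ dx_j.
Expand each term, using dx_k ∧ dx_i ∧ dx_j = sgn(permutation) dx_{(a)} ∧ dx_{(b)} ∧ dx_{(c)} with (a < b < c) sorted:

Collecting like 3-forms: d(omega) = 0.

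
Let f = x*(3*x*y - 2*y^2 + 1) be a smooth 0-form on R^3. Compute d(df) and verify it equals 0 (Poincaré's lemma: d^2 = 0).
d(df) = 0

Step 1: df = sum_i (∂f/∂x_i) dx_i = (6*x*y - 2*y^2 + 1) dx + (x*(3*x - 4*y)) dy + (0) dz.
Step 2: Apply d again. Using the 1-form formula, the coefficient of dx ∧ dy in d(df) is ∂^2 f/∂x ∂y - ∂^2 f/∂y ∂x = (6*x - 4*y) - (6*x - 4*y) = 0 (equality of mixed partials for smooth f).
Similarly for dx ∧ dz and dy ∧ dz — all coefficients vanish. So d(df) = 0.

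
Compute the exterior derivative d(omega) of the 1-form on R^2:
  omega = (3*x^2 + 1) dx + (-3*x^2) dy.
d(omega) = (-6*x) dx ∧ dy

For a 1-form omega = sum_i f_i dx_i, the exterior derivative is
  d(omega) = sum_{i < j} (∂f_j/∂x_i - ∂f_i/∂x_j) dx_i ∧ dx_j.
  coefficient of dx ∧ dy: ∂f_2/∂x - ∂f_1/∂y = ∂(-3*x^2)/∂x - ∂(3*x^2 + 1)/∂y = -6*x
Assembling: d(omega) = (-6*x) dx ∧ dy.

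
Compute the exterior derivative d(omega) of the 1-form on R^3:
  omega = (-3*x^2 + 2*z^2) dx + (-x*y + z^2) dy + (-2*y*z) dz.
d(omega) = (-y) dx ∧ dy + (-4*z) dx ∧ dz + (-4*z) dy ∧ dz

For a 1-form omega = sum_i f_i dx_i, the exterior derivative is
  d(omega) = sum_{i < j} (∂f_j/∂x_i - ∂f_i/∂x_j) dx_i ∧ dx_j.
  coefficient of dx ∧ dy: ∂f_2/∂x - ∂f_1/∂y = ∂(-x*y + z^2)/∂x - ∂(-3*x^2 + 2*z^2)/∂y = -y
  coefficient of dx ∧ dz: ∂f_3/∂x - ∂f_1/∂z = ∂(-2*y*z)/∂x - ∂(-3*x^2 + 2*z^2)/∂z = -4*z
  coefficient of dy ∧ dz: ∂f_3/∂y - ∂f_2/∂z = ∂(-2*y*z)/∂y - ∂(-x*y + z^2)/∂z = -4*z
Assembling: d(omega) = (-y) dx ∧ dy + (-4*z) dx ∧ dz + (-4*z) dy ∧ dz.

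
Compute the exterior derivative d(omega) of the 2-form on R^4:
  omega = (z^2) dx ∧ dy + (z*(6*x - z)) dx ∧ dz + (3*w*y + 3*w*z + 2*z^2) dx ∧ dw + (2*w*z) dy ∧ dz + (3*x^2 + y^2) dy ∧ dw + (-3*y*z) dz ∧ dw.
d(omega) = (2*z) dx ∧ dy ∧ dz + (-3*w + 6*x) dx ∧ dy ∧ dw + (-3*w - 4*z) dx ∧ dz ∧ dw + (-z) dy ∧ dz ∧ dw

For a 2-form omega = sum_{i<j} g_{ij} dx_i ∧ dx_j, the exterior derivative is
  d(omega) = sum_{i<j} d(g_{ij}) ∧ dx_i ∧ dx_j = sum_{i<j, k} (∂g_{ij}/∂x_k) dx_k ∧ dx_i ∧ dx_j.
Expand each term, using dx_k ∧ dx_i ∧ dx_j = sgn(permutation) dx_{(a)} ∧ dx_{(b)} ∧ dx_{(c)} with (a < b < c) sorted:
  d(z^2) includes (∂/∂z)(z^2) dz = (2*z) dz, which multiplied by dx ∧ dy gives (2*z) dx ∧ dy ∧ dz
  d(3*w*y + 3*w*z + 2*z^2) includes (∂/∂y)(3*w*y + 3*w*z + 2*z^2) dy = (3*w) dy, which multiplied by dx ∧ dw gives (-3*w) dx ∧ dy ∧ dw
  d(3*w*y + 3*w*z + 2*z^2) includes (∂/∂z)(3*w*y + 3*w*z + 2*z^2) dz = (3*w + 4*z) dz, which multiplied by dx ∧ dw gives (-3*w - 4*z) dx ∧ dz ∧ dw
  d(2*w*z) includes (∂/∂w)(2*w*z) dw = (2*z) dw, which multiplied by dy ∧ dz gives (2*z) dy ∧ dz ∧ dw
  d(3*x^2 + y^2) includes (∂/∂x)(3*x^2 + y^2) dx = (6*x) dx, which multiplied by dy ∧ dw gives (6*x) dx ∧ dy ∧ dw
  d(-3*y*z) includes (∂/∂y)(-3*y*z) dy = (-3*z) dy, which multiplied by dz ∧ dw gives (-3*z) dy ∧ dz ∧ dw
Collecting like 3-forms: d(omega) = (2*z) dx ∧ dy ∧ dz + (-3*w + 6*x) dx ∧ dy ∧ dw + (-3*w - 4*z) dx ∧ dz ∧ dw + (-z) dy ∧ dz ∧ dw.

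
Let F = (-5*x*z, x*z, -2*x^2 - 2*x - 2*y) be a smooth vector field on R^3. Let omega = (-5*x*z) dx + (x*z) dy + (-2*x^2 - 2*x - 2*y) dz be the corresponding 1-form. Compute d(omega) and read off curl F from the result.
d(omega) = (-x - 2) dy ∧ dz + (2 - x) dz ∧ dx + (z) dx ∧ dy; curl F = (-x - 2, 2 - x, z)

d omega = sum_{i<j} (∂f_j/∂x_i - ∂f_i/∂x_j) dx_i ∧ dx_j. Under the identification (dy ∧ dz, dz ∧ dx, dx ∧ dy) ↔ (e_x, e_y, e_z), the coefficients are exactly the components of curl F. Compute:
  ∂R/∂y - ∂Q/∂z = (-2) - (x) = -x - 2
  ∂P/∂z - ∂R/∂x = (-5*x) - (-4*x - 2) = 2 - x
  ∂Q/∂x - ∂P/∂y = (z) - (0) = z.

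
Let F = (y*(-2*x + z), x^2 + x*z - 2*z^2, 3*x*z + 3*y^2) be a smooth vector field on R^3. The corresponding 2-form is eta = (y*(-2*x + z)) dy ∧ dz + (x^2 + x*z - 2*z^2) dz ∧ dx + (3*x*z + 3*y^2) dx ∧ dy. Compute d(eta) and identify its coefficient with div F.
d(eta) = (3*x - 2*y) dx ∧ dy ∧ dz; div F = 3*x - 2*y

For a 2-form in R^3 of the form above, applying d gives a 3-form with coefficient ∂P/∂x + ∂Q/∂y + ∂R/∂z:
  ∂P/∂x = -2*y
  ∂Q/∂y = 0
  ∂R/∂z = 3*x
Sum = 3*x - 2*y, which is exactly div F.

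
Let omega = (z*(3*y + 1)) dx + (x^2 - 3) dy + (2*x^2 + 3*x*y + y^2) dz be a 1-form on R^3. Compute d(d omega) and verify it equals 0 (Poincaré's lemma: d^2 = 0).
d(d omega) = 0

Step 1: d omega = sum_{i<j} (∂f_j/∂x_i - ∂f_i/∂x_j) dx_i ∧ dx_j:
  coeff of dx ∧ dy: 2*x - 3*z
  coeff of dx ∧ dz: 4*x - 1
  coeff of dy ∧ dz: 3*x + 2*y
Step 2: Apply d again to each 2-form coefficient. The only possible 3-form in R^3 is dx ∧ dy ∧ dz, with coefficient
  ∂(coeff of dy∧dz)/∂x - ∂(coeff of dx∧dz)/∂y + ∂(coeff of dx∧dy)/∂z
  = ∂/∂x (3*x + 2*y) - ∂/∂y (4*x - 1) + ∂/∂z (2*x - 3*z).
Each of these terms simplifies to sums of mixed partials that cancel in pairs. The result is 0 (by equality of mixed partials for smooth functions — Schwarz / Clairaut).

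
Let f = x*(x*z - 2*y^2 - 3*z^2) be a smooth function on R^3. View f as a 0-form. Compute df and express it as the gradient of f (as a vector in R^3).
df = (2*x*z - 2*y^2 - 3*z^2) dx + (-4*x*y) dy + (x*(x - 6*z)) dz; grad f = (2*x*z - 2*y^2 - 3*z^2, -4*x*y, x*(x - 6*z))

For a 0-form f, d f = (∂f/∂x) dx + (∂f/∂y) dy + (∂f/∂z) dz. The components of the vector representation are exactly the entries of grad f in Cartesian coordinates:
  ∂f/∂x = 2*x*z - 2*y^2 - 3*z^2
  ∂f/∂y = -4*x*y
  ∂f/∂z = x*(x - 6*z).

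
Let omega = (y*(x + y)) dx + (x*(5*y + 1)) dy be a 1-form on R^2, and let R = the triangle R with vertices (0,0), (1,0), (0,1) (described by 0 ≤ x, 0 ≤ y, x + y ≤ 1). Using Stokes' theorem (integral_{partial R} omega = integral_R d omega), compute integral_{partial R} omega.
integral_(partial R) omega = 5/6

Stokes: integral_partial_R omega = integral_R d omega with d omega = (∂Q/∂x - ∂P/∂y) dx ∧ dy.
  ∂Q/∂x = 5*y + 1
  ∂P/∂y = x + 2*y
  integrand = ∂Q/∂x - ∂P/∂y = -x + 3*y + 1.
Integrating over R: integral_0^1 integral_0^{1-x} (-x + 3*y + 1) dy dx = 5/6.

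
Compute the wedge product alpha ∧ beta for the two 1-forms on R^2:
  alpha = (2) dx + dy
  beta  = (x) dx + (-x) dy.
alpha ∧ beta = (-3*x) dx ∧ dy

Distribute the wedge, using dx_i ∧ dx_j = -dx_j ∧ dx_i and dx_i ∧ dx_i = 0. For each pair (i, j) with i < j, the coefficient of dx_i ∧ dx_j in alpha ∧ beta is (alpha_i * beta_j - alpha_j * beta_i). Collecting: alpha ∧ beta = (-3*x) dx ∧ dy.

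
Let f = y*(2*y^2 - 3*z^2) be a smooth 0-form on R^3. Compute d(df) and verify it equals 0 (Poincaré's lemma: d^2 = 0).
d(df) = 0

Step 1: df = sum_i (∂f/∂x_i) dx_i = (0) dx + (6*y^2 - 3*z^2) dy + (-6*y*z) dz.
Step 2: Apply d again. Using the 1-form formula, the coefficient of dx ∧ dy in d(df) is ∂^2 f/∂x ∂y - ∂^2 f/∂y ∂x = (0) - (0) = 0 (equality of mixed partials for smooth f).
Similarly for dx ∧ dz and dy ∧ dz — all coefficients vanish. So d(df) = 0.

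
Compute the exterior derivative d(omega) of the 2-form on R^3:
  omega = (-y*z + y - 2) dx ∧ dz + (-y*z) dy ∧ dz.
d(omega) = (z - 1) dx ∧ dy ∧ dz

For a 2-form omega = sum_{i<j} g_{ij} dx_i ∧ dx_j, the exterior derivative is
  d(omega) = sum_{i<j} d(g_{ij}) ∧ dx_i ∧ dx_j = sum_{i<j, k} (∂g_{ij}/∂x_k) dx_k ∧ dx_i ∧ dx_j.
Expand each term, using dx_k ∧ dx_i ∧ dx_j = sgn(permutation) dx_{(a)} ∧ dx_{(b)} ∧ dx_{(c)} with (a < b < c) sorted:
  d(-y*z + y - 2) includes (∂/∂y)(-y*z + y - 2) dy = (1 - z) dy, which multiplied by dx ∧ dz gives (z - 1) dx ∧ dy ∧ dz
Collecting like 3-forms: d(omega) = (z - 1) dx ∧ dy ∧ dz.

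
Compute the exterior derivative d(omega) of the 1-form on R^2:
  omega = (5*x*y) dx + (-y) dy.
d(omega) = (-5*x) dx ∧ dy

For a 1-form omega = sum_i f_i dx_i, the exterior derivative is
  d(omega) = sum_{i < j} (∂f_j/∂x_i - ∂f_i/∂x_j) dx_i ∧ dx_j.
  coefficient of dx ∧ dy: ∂f_2/∂x - ∂f_1/∂y = ∂(-y)/∂x - ∂(5*x*y)/∂y = -5*x
Assembling: d(omega) = (-5*x) dx ∧ dy.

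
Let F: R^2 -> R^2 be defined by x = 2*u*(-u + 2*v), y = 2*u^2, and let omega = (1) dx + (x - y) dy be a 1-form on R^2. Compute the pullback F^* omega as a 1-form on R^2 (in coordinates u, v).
F^* omega = (-16*u^3 + 16*u^2*v - 4*u + 4*v) du + (4*u) dv

Using F^*(f dg) = (f ∘ F) d(g ∘ F), substitute each coordinate x_i by F_i(u, v) in f_i, and replace dx_i by d F_i = (∂F_i/∂u) du + (∂F_i/∂v) dv.
  For the x component: f_1(F) = 1; d F_1 = (-4*u + 4*v) du + (4*u) dv
  For the y component: f_2(F) = 4*u*(-u + v); d F_2 = (4*u) du + (0) dv
Combining and collecting du, dv coefficients:
  coeff of du: -16*u^3 + 16*u^2*v - 4*u + 4*v
  coeff of dv: 4*u
F^* omega = (-16*u^3 + 16*u^2*v - 4*u + 4*v) du + (4*u) dv.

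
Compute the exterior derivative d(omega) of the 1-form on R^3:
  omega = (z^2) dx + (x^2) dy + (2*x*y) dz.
d(omega) = (2*x) dx ∧ dy + (2*y - 2*z) dx ∧ dz + (2*x) dy ∧ dz

For a 1-form omega = sum_i f_i dx_i, the exterior derivative is
  d(omega) = sum_{i < j} (∂f_j/∂x_i - ∂f_i/∂x_j) dx_i ∧ dx_j.
  coefficient of dx ∧ dy: ∂f_2/∂x - ∂f_1/∂y = ∂(x^2)/∂x - ∂(z^2)/∂y = 2*x
  coefficient of dx ∧ dz: ∂f_3/∂x - ∂f_1/∂z = ∂(2*x*y)/∂x - ∂(z^2)/∂z = 2*y - 2*z
  coefficient of dy ∧ dz: ∂f_3/∂y - ∂f_2/∂z = ∂(2*x*y)/∂y - ∂(x^2)/∂z = 2*x
Assembling: d(omega) = (2*x) dx ∧ dy + (2*y - 2*z) dx ∧ dz + (2*x) dy ∧ dz.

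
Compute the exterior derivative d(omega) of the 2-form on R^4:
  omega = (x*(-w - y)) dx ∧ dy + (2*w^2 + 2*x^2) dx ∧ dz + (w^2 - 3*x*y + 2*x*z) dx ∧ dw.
d(omega) = (2*x) dx ∧ dy ∧ dw + (4*w - 2*x) dx ∧ dz ∧ dw

For a 2-form omega = sum_{i<j} g_{ij} dx_i ∧ dx_j, the exterior derivative is
  d(omega) = sum_{i<j} d(g_{ij}) ∧ dx_i ∧ dx_j = sum_{i<j, k} (∂g_{ij}/∂x_k) dx_k ∧ dx_i ∧ dx_j.
Expand each term, using dx_k ∧ dx_i ∧ dx_j = sgn(permutation) dx_{(a)} ∧ dx_{(b)} ∧ dx_{(c)} with (a < b < c) sorted:
  d(x*(-w - y)) includes (∂/∂w)(x*(-w - y)) dw = (-x) dw, which multiplied by dx ∧ dy gives (-x) dx ∧ dy ∧ dw
  d(2*w^2 + 2*x^2) includes (∂/∂w)(2*w^2 + 2*x^2) dw = (4*w) dw, which multiplied by dx ∧ dz gives (4*w) dx ∧ dz ∧ dw
  d(w^2 - 3*x*y + 2*x*z) includes (∂/∂y)(w^2 - 3*x*y + 2*x*z) dy = (-3*x) dy, which multiplied by dx ∧ dw gives (3*x) dx ∧ dy ∧ dw
  d(w^2 - 3*x*y + 2*x*z) includes (∂/∂z)(w^2 - 3*x*y + 2*x*z) dz = (2*x) dz, which multiplied by dx ∧ dw gives (-2*x) dx ∧ dz ∧ dw
Collecting like 3-forms: d(omega) = (2*x) dx ∧ dy ∧ dw + (4*w - 2*x) dx ∧ dz ∧ dw.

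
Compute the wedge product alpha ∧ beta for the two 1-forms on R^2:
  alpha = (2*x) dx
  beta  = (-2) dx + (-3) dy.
alpha ∧ beta = (-6*x) dx ∧ dy

Distribute the wedge, using dx_i ∧ dx_j = -dx_j ∧ dx_i and dx_i ∧ dx_i = 0. For each pair (i, j) with i < j, the coefficient of dx_i ∧ dx_j in alpha ∧ beta is (alpha_i * beta_j - alpha_j * beta_i). Collecting: alpha ∧ beta = (-6*x) dx ∧ dy.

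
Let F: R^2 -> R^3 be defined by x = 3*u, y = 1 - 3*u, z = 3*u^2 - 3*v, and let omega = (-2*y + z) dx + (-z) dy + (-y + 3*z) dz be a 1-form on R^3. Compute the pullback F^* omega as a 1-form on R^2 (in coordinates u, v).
F^* omega = (54*u^3 + 36*u^2 - 54*u*v + 12*u - 18*v - 6) du + (-27*u^2 - 9*u + 27*v + 3) dv

Using F^*(f dg) = (f ∘ F) d(g ∘ F), substitute each coordinate x_i by F_i(u, v) in f_i, and replace dx_i by d F_i = (∂F_i/∂u) du + (∂F_i/∂v) dv.
  For the x component: f_1(F) = 3*u^2 + 6*u - 3*v - 2; d F_1 = (3) du + (0) dv
  For the y component: f_2(F) = -3*u^2 + 3*v; d F_2 = (-3) du + (0) dv
  For the z component: f_3(F) = 9*u^2 + 3*u - 9*v - 1; d F_3 = (6*u) du + (-3) dv
Combining and collecting du, dv coefficients:
  coeff of du: 54*u^3 + 36*u^2 - 54*u*v + 12*u - 18*v - 6
  coeff of dv: -27*u^2 - 9*u + 27*v + 3
F^* omega = (54*u^3 + 36*u^2 - 54*u*v + 12*u - 18*v - 6) du + (-27*u^2 - 9*u + 27*v + 3) dv.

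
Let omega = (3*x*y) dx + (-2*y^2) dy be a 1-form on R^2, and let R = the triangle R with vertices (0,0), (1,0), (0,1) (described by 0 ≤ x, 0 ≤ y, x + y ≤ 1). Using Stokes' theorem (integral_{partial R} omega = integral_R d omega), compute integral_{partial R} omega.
integral_(partial R) omega = -1/2

Stokes: integral_partial_R omega = integral_R d omega with d omega = (∂Q/∂x - ∂P/∂y) dx ∧ dy.
  ∂Q/∂x = 0
  ∂P/∂y = 3*x
  integrand = ∂Q/∂x - ∂P/∂y = -3*x.
Integrating over R: integral_0^1 integral_0^{1-x} (-3*x) dy dx = -1/2.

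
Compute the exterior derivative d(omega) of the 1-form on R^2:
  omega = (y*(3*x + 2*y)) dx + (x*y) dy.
d(omega) = (-3*x - 3*y) dx ∧ dy

For a 1-form omega = sum_i f_i dx_i, the exterior derivative is
  d(omega) = sum_{i < j} (∂f_j/∂x_i - ∂f_i/∂x_j) dx_i ∧ dx_j.
  coefficient of dx ∧ dy: ∂f_2/∂x - ∂f_1/∂y = ∂(x*y)/∂x - ∂(y*(3*x + 2*y))/∂y = -3*x - 3*y
Assembling: d(omega) = (-3*x - 3*y) dx ∧ dy.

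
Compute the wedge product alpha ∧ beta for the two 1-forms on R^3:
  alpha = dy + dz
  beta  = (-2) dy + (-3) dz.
alpha ∧ beta = (-1) dy ∧ dz

Distribute the wedge, using dx_i ∧ dx_j = -dx_j ∧ dx_i and dx_i ∧ dx_i = 0. For each pair (i, j) with i < j, the coefficient of dx_i ∧ dx_j in alpha ∧ beta is (alpha_i * beta_j - alpha_j * beta_i). Collecting: alpha ∧ beta = (-1) dy ∧ dz.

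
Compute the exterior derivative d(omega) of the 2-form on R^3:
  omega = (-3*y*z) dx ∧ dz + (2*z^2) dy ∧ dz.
d(omega) = (3*z) dx ∧ dy ∧ dz

For a 2-form omega = sum_{i<j} g_{ij} dx_i ∧ dx_j, the exterior derivative is
  d(omega) = sum_{i<j} d(g_{ij}) ∧ dx_i ∧ dx_j = sum_{i<j, k} (∂g_{ij}/∂x_k) dx_k ∧ dx_i ∧ dx_j.
Expand each term, using dx_k ∧ dx_i ∧ dx_j = sgn(permutation) dx_{(a)} ∧ dx_{(b)} ∧ dx_{(c)} with (a < b < c) sorted:
  d(-3*y*z) includes (∂/∂y)(-3*y*z) dy = (-3*z) dy, which multiplied by dx ∧ dz gives (3*z) dx ∧ dy ∧ dz
Collecting like 3-forms: d(omega) = (3*z) dx ∧ dy ∧ dz.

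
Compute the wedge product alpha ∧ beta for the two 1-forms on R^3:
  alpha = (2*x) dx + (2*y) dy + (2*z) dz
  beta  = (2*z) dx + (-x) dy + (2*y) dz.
alpha ∧ beta = (-2*x^2 - 4*y*z) dx ∧ dy + (4*x*y - 4*z^2) dx ∧ dz + (2*x*z + 4*y^2) dy ∧ dz

Distribute the wedge, using dx_i ∧ dx_j = -dx_j ∧ dx_i and dx_i ∧ dx_i = 0. For each pair (i, j) with i < j, the coefficient of dx_i ∧ dx_j in alpha ∧ beta is (alpha_i * beta_j - alpha_j * beta_i). Collecting: alpha ∧ beta = (-2*x^2 - 4*y*z) dx ∧ dy + (4*x*y - 4*z^2) dx ∧ dz + (2*x*z + 4*y^2) dy ∧ dz.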